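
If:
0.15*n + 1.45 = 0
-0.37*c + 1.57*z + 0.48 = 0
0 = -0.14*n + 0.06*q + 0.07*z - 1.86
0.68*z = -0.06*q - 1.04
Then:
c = -9.46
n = -9.67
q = 11.40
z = -2.54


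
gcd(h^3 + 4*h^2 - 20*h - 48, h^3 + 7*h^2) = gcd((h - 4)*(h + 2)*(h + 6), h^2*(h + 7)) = 1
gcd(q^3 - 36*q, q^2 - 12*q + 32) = 1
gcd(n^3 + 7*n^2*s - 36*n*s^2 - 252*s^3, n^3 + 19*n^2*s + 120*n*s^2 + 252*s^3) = n^2 + 13*n*s + 42*s^2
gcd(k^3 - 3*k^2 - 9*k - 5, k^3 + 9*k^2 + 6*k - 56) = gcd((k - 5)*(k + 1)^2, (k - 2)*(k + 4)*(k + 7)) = 1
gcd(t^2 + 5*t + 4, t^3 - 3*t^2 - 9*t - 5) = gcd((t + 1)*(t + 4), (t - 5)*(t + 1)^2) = t + 1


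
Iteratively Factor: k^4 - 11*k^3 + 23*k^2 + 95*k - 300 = (k - 5)*(k^3 - 6*k^2 - 7*k + 60) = (k - 5)*(k - 4)*(k^2 - 2*k - 15) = (k - 5)*(k - 4)*(k + 3)*(k - 5)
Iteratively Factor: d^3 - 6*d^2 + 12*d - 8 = (d - 2)*(d^2 - 4*d + 4) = (d - 2)^2*(d - 2)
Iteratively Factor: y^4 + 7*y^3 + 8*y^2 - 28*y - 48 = (y - 2)*(y^3 + 9*y^2 + 26*y + 24) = (y - 2)*(y + 4)*(y^2 + 5*y + 6) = (y - 2)*(y + 3)*(y + 4)*(y + 2)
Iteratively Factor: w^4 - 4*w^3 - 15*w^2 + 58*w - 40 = (w + 4)*(w^3 - 8*w^2 + 17*w - 10) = (w - 5)*(w + 4)*(w^2 - 3*w + 2) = (w - 5)*(w - 1)*(w + 4)*(w - 2)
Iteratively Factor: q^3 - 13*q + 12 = (q - 1)*(q^2 + q - 12) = (q - 3)*(q - 1)*(q + 4)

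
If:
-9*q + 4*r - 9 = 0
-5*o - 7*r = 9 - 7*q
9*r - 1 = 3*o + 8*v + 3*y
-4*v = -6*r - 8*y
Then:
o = 133*y/6 - 397/30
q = 71/15 - 38*y/3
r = 129/10 - 57*y/2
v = 387/20 - 163*y/4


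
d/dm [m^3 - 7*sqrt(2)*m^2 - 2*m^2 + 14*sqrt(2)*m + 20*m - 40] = 3*m^2 - 14*sqrt(2)*m - 4*m + 14*sqrt(2) + 20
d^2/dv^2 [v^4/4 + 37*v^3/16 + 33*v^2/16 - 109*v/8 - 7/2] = 3*v^2 + 111*v/8 + 33/8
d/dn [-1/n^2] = 2/n^3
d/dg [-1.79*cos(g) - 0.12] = 1.79*sin(g)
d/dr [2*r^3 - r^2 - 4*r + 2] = 6*r^2 - 2*r - 4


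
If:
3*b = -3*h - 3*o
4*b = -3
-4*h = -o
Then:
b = -3/4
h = 3/20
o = 3/5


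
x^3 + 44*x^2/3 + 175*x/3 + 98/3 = (x + 2/3)*(x + 7)^2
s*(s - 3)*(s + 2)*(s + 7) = s^4 + 6*s^3 - 13*s^2 - 42*s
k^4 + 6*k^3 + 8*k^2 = k^2*(k + 2)*(k + 4)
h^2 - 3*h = h*(h - 3)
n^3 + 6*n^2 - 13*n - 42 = (n - 3)*(n + 2)*(n + 7)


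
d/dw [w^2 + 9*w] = 2*w + 9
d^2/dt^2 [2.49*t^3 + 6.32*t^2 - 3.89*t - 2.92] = 14.94*t + 12.64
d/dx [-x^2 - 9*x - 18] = -2*x - 9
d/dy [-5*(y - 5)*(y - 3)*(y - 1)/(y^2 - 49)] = 5*(-y^4 + 170*y^2 - 912*y + 1127)/(y^4 - 98*y^2 + 2401)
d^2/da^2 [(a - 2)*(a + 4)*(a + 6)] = 6*a + 16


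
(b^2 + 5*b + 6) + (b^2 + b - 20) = 2*b^2 + 6*b - 14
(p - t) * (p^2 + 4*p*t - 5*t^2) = p^3 + 3*p^2*t - 9*p*t^2 + 5*t^3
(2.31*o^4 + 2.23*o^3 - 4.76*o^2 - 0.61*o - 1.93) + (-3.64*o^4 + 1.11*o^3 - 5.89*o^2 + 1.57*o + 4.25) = -1.33*o^4 + 3.34*o^3 - 10.65*o^2 + 0.96*o + 2.32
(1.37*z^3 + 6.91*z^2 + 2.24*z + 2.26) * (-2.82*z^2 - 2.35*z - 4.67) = -3.8634*z^5 - 22.7057*z^4 - 28.9532*z^3 - 43.9069*z^2 - 15.7718*z - 10.5542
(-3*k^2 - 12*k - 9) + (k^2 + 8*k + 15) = -2*k^2 - 4*k + 6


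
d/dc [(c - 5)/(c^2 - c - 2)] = (c^2 - c - (c - 5)*(2*c - 1) - 2)/(-c^2 + c + 2)^2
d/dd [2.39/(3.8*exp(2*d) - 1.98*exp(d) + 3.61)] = (4.7322 - 18.164*exp(d))*exp(d)/(3.8*exp(2*d) - 1.98*exp(d) + 3.61)^2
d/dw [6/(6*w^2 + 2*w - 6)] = 3*(-6*w - 1)/(3*w^2 + w - 3)^2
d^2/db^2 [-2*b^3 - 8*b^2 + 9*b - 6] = -12*b - 16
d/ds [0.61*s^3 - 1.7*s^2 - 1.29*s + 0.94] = 1.83*s^2 - 3.4*s - 1.29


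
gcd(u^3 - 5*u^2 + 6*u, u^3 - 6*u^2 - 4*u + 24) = u - 2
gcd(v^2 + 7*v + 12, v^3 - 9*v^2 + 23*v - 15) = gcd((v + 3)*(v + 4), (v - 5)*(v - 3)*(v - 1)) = 1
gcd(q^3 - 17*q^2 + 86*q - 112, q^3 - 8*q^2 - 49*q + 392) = q^2 - 15*q + 56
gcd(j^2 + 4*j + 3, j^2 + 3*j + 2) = j + 1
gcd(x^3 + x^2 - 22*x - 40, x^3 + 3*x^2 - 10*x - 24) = x^2 + 6*x + 8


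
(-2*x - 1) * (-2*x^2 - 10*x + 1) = 4*x^3 + 22*x^2 + 8*x - 1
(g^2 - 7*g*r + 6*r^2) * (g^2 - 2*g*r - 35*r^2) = g^4 - 9*g^3*r - 15*g^2*r^2 + 233*g*r^3 - 210*r^4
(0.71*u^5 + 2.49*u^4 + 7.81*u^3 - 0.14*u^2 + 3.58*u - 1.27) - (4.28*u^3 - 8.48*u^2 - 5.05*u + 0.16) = 0.71*u^5 + 2.49*u^4 + 3.53*u^3 + 8.34*u^2 + 8.63*u - 1.43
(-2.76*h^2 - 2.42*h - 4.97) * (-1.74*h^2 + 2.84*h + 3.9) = 4.8024*h^4 - 3.6276*h^3 - 8.989*h^2 - 23.5528*h - 19.383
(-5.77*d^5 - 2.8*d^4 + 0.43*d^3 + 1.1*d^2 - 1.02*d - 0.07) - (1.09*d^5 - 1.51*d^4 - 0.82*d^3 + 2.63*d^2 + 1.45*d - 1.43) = -6.86*d^5 - 1.29*d^4 + 1.25*d^3 - 1.53*d^2 - 2.47*d + 1.36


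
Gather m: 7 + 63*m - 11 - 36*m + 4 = 27*m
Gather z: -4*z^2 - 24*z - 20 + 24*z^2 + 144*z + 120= 20*z^2 + 120*z + 100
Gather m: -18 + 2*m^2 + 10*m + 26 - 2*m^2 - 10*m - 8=0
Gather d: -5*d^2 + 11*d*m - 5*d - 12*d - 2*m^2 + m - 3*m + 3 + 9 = -5*d^2 + d*(11*m - 17) - 2*m^2 - 2*m + 12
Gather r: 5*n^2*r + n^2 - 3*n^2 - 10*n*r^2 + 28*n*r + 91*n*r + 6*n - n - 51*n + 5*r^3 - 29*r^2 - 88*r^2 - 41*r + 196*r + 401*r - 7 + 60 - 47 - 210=-2*n^2 - 46*n + 5*r^3 + r^2*(-10*n - 117) + r*(5*n^2 + 119*n + 556) - 204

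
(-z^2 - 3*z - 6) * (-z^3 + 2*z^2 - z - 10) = z^5 + z^4 + z^3 + z^2 + 36*z + 60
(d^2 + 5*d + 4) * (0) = 0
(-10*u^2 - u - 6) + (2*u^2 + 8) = -8*u^2 - u + 2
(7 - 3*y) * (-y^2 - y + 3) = 3*y^3 - 4*y^2 - 16*y + 21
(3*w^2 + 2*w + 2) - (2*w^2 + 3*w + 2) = w^2 - w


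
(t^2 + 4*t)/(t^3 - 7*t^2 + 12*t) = (t + 4)/(t^2 - 7*t + 12)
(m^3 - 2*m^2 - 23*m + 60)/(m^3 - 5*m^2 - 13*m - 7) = (-m^3 + 2*m^2 + 23*m - 60)/(-m^3 + 5*m^2 + 13*m + 7)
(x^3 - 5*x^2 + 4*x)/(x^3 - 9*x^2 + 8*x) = (x - 4)/(x - 8)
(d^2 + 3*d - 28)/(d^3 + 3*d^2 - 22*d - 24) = (d + 7)/(d^2 + 7*d + 6)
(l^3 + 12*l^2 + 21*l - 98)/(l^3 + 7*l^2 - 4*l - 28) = (l + 7)/(l + 2)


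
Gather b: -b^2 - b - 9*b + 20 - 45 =-b^2 - 10*b - 25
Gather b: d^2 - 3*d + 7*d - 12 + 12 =d^2 + 4*d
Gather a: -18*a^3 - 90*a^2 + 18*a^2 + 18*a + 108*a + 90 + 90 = -18*a^3 - 72*a^2 + 126*a + 180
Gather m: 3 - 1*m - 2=1 - m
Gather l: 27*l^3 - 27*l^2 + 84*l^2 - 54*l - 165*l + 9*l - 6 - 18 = 27*l^3 + 57*l^2 - 210*l - 24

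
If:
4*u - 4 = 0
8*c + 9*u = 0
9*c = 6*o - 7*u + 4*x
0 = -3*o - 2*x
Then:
No Solution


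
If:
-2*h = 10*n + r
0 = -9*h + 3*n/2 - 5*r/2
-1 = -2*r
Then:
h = -53/372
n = -2/93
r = 1/2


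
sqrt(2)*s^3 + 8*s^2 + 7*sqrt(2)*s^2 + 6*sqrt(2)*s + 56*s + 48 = (s + 6)*(s + 4*sqrt(2))*(sqrt(2)*s + sqrt(2))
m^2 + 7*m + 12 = (m + 3)*(m + 4)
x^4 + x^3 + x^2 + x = x*(x + 1)*(x - I)*(x + I)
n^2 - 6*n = n*(n - 6)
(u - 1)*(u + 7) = u^2 + 6*u - 7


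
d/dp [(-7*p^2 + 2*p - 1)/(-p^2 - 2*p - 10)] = 2*(8*p^2 + 69*p - 11)/(p^4 + 4*p^3 + 24*p^2 + 40*p + 100)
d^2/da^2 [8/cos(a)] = 8*(sin(a)^2 + 1)/cos(a)^3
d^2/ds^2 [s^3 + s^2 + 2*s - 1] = 6*s + 2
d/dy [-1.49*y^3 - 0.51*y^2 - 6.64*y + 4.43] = -4.47*y^2 - 1.02*y - 6.64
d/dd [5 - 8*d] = -8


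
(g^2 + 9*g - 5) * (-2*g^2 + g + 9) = -2*g^4 - 17*g^3 + 28*g^2 + 76*g - 45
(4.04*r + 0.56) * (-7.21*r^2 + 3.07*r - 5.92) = -29.1284*r^3 + 8.3652*r^2 - 22.1976*r - 3.3152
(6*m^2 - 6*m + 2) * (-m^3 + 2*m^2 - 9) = -6*m^5 + 18*m^4 - 14*m^3 - 50*m^2 + 54*m - 18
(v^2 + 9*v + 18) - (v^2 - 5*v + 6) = 14*v + 12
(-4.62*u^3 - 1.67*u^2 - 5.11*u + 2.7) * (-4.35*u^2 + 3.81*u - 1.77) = 20.097*u^5 - 10.3377*u^4 + 24.0432*u^3 - 28.2582*u^2 + 19.3317*u - 4.779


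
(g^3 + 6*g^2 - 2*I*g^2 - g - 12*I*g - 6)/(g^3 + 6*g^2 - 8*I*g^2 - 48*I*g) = (g^2 - 2*I*g - 1)/(g*(g - 8*I))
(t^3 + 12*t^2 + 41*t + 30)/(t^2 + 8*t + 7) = (t^2 + 11*t + 30)/(t + 7)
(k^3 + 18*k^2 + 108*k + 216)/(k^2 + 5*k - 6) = (k^2 + 12*k + 36)/(k - 1)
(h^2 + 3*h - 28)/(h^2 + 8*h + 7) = (h - 4)/(h + 1)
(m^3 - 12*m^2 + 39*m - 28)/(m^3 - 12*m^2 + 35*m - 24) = (m^2 - 11*m + 28)/(m^2 - 11*m + 24)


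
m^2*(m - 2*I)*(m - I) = m^4 - 3*I*m^3 - 2*m^2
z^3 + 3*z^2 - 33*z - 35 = (z - 5)*(z + 1)*(z + 7)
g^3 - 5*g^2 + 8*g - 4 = (g - 2)^2*(g - 1)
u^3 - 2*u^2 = u^2*(u - 2)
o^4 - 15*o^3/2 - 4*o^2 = o^2*(o - 8)*(o + 1/2)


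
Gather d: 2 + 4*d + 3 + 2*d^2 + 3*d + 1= 2*d^2 + 7*d + 6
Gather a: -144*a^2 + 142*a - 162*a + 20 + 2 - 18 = -144*a^2 - 20*a + 4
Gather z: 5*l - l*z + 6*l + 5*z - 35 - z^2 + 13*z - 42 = 11*l - z^2 + z*(18 - l) - 77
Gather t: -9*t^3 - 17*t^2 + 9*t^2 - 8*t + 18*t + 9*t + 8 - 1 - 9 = -9*t^3 - 8*t^2 + 19*t - 2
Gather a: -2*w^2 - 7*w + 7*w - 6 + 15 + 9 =18 - 2*w^2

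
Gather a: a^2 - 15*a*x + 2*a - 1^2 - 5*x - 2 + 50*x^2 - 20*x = a^2 + a*(2 - 15*x) + 50*x^2 - 25*x - 3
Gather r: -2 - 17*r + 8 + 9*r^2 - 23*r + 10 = 9*r^2 - 40*r + 16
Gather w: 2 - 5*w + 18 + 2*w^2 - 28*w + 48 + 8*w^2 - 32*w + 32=10*w^2 - 65*w + 100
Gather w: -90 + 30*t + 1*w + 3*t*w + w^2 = 30*t + w^2 + w*(3*t + 1) - 90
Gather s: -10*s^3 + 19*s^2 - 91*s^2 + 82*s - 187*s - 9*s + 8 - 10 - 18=-10*s^3 - 72*s^2 - 114*s - 20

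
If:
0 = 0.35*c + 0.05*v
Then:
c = -0.142857142857143*v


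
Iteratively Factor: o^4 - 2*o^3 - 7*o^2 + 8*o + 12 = (o - 3)*(o^3 + o^2 - 4*o - 4) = (o - 3)*(o + 1)*(o^2 - 4) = (o - 3)*(o + 1)*(o + 2)*(o - 2)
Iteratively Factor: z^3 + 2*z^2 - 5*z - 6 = (z + 3)*(z^2 - z - 2) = (z - 2)*(z + 3)*(z + 1)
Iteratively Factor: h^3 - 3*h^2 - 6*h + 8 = (h - 4)*(h^2 + h - 2) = (h - 4)*(h - 1)*(h + 2)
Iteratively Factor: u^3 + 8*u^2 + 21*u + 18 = (u + 3)*(u^2 + 5*u + 6) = (u + 2)*(u + 3)*(u + 3)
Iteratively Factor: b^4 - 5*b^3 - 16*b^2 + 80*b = (b - 5)*(b^3 - 16*b) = b*(b - 5)*(b^2 - 16) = b*(b - 5)*(b + 4)*(b - 4)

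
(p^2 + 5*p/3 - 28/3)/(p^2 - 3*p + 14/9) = 3*(p + 4)/(3*p - 2)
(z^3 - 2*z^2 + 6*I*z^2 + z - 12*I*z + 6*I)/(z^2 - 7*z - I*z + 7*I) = (z^3 + z^2*(-2 + 6*I) + z*(1 - 12*I) + 6*I)/(z^2 + z*(-7 - I) + 7*I)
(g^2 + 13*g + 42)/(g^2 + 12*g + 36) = (g + 7)/(g + 6)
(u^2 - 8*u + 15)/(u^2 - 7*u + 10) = (u - 3)/(u - 2)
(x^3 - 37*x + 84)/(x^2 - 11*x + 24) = (x^2 + 3*x - 28)/(x - 8)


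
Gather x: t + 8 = t + 8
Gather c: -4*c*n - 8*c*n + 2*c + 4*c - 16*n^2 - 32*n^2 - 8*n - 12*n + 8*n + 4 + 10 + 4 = c*(6 - 12*n) - 48*n^2 - 12*n + 18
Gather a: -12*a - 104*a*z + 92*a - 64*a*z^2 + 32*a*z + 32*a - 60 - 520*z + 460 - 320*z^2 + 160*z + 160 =a*(-64*z^2 - 72*z + 112) - 320*z^2 - 360*z + 560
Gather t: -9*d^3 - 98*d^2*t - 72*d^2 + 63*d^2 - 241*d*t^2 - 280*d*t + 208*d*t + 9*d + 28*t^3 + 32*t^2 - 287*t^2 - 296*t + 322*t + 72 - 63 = -9*d^3 - 9*d^2 + 9*d + 28*t^3 + t^2*(-241*d - 255) + t*(-98*d^2 - 72*d + 26) + 9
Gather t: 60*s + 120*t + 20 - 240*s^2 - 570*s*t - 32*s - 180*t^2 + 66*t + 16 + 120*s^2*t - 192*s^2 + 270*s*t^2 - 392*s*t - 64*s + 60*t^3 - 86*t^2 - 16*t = -432*s^2 - 36*s + 60*t^3 + t^2*(270*s - 266) + t*(120*s^2 - 962*s + 170) + 36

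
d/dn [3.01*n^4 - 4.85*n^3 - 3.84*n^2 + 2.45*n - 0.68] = 12.04*n^3 - 14.55*n^2 - 7.68*n + 2.45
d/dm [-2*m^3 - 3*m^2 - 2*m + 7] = -6*m^2 - 6*m - 2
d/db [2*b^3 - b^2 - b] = 6*b^2 - 2*b - 1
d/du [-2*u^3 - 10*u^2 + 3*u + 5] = -6*u^2 - 20*u + 3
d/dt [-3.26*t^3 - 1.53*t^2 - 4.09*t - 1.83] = -9.78*t^2 - 3.06*t - 4.09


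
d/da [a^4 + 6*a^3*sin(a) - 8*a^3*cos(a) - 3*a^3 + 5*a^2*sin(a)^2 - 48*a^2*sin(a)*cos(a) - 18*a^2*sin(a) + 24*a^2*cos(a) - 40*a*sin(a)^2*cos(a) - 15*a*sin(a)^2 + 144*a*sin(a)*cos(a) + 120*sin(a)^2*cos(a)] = 8*a^3*sin(a) + 6*a^3*cos(a) + 4*a^3 - 6*a^2*sin(a) + 5*a^2*sin(2*a) - 42*a^2*cos(a) - 48*a^2*cos(2*a) - 9*a^2 - 26*a*sin(a) - 63*a*sin(2*a) - 30*a*sin(3*a) + 48*a*cos(a) + 139*a*cos(2*a) + 5*a - 30*sin(a) + 72*sin(2*a) + 90*sin(3*a) - 10*cos(a) + 15*cos(2*a)/2 + 10*cos(3*a) - 15/2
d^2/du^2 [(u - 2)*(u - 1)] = 2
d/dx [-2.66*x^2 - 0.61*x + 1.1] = -5.32*x - 0.61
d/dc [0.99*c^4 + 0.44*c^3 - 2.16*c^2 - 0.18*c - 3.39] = 3.96*c^3 + 1.32*c^2 - 4.32*c - 0.18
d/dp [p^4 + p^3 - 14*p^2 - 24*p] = 4*p^3 + 3*p^2 - 28*p - 24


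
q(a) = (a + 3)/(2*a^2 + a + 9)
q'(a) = (-4*a - 1)*(a + 3)/(2*a^2 + a + 9)^2 + 1/(2*a^2 + a + 9) = (2*a^2 + a - (a + 3)*(4*a + 1) + 9)/(2*a^2 + a + 9)^2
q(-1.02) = 0.20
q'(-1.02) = 0.16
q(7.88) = 0.08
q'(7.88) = -0.01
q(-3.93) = -0.03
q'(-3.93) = 0.02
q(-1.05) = 0.19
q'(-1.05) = 0.16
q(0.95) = 0.34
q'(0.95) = -0.05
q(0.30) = 0.35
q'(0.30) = 0.02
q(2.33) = 0.24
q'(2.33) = -0.07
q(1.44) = 0.30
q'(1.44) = -0.07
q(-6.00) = -0.04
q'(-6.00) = 0.00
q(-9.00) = -0.04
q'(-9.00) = 0.00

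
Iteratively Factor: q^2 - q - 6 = (q + 2)*(q - 3)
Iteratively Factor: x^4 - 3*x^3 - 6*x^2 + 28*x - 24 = (x - 2)*(x^3 - x^2 - 8*x + 12) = (x - 2)^2*(x^2 + x - 6) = (x - 2)^2*(x + 3)*(x - 2)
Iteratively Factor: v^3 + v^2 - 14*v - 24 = (v + 3)*(v^2 - 2*v - 8) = (v + 2)*(v + 3)*(v - 4)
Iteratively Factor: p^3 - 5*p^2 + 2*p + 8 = (p - 2)*(p^2 - 3*p - 4) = (p - 2)*(p + 1)*(p - 4)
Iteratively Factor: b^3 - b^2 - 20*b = (b + 4)*(b^2 - 5*b) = (b - 5)*(b + 4)*(b)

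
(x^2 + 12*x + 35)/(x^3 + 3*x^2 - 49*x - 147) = (x + 5)/(x^2 - 4*x - 21)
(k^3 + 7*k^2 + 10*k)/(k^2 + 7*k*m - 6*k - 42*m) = k*(k^2 + 7*k + 10)/(k^2 + 7*k*m - 6*k - 42*m)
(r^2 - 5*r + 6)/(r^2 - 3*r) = (r - 2)/r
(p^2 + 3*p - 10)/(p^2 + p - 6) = (p + 5)/(p + 3)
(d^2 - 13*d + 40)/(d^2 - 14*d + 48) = (d - 5)/(d - 6)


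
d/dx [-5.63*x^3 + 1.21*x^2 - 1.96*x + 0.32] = -16.89*x^2 + 2.42*x - 1.96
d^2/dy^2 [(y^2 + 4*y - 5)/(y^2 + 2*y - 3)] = 4/(y^3 + 9*y^2 + 27*y + 27)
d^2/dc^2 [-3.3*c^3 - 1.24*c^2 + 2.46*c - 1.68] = -19.8*c - 2.48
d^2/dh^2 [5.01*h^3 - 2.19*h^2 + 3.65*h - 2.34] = 30.06*h - 4.38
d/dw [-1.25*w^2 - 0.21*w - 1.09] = -2.5*w - 0.21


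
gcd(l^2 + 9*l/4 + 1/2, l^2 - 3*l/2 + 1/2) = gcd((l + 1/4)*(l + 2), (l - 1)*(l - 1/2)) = 1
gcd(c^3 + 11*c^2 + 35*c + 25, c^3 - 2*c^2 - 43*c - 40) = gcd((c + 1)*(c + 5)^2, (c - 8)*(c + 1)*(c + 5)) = c^2 + 6*c + 5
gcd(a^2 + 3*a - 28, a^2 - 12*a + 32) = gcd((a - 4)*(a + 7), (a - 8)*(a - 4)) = a - 4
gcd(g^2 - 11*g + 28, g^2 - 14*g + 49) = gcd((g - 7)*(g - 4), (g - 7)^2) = g - 7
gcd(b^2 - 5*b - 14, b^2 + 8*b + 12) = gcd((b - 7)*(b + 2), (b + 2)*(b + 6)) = b + 2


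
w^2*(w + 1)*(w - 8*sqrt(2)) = w^4 - 8*sqrt(2)*w^3 + w^3 - 8*sqrt(2)*w^2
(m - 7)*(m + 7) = m^2 - 49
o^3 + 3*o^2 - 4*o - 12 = (o - 2)*(o + 2)*(o + 3)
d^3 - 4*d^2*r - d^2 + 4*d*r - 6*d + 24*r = (d - 3)*(d + 2)*(d - 4*r)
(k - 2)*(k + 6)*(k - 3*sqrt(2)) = k^3 - 3*sqrt(2)*k^2 + 4*k^2 - 12*sqrt(2)*k - 12*k + 36*sqrt(2)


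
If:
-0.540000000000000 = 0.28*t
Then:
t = -1.93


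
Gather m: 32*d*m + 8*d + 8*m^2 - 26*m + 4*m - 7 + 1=8*d + 8*m^2 + m*(32*d - 22) - 6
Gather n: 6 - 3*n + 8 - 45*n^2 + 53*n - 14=-45*n^2 + 50*n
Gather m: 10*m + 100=10*m + 100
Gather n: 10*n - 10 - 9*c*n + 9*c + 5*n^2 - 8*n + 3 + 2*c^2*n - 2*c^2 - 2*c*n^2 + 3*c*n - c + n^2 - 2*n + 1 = -2*c^2 + 8*c + n^2*(6 - 2*c) + n*(2*c^2 - 6*c) - 6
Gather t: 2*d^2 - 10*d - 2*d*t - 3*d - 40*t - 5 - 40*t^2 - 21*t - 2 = 2*d^2 - 13*d - 40*t^2 + t*(-2*d - 61) - 7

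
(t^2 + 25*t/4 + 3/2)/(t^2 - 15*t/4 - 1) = (t + 6)/(t - 4)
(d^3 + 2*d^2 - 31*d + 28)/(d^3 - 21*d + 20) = (d + 7)/(d + 5)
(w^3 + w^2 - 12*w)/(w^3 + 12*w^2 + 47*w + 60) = w*(w - 3)/(w^2 + 8*w + 15)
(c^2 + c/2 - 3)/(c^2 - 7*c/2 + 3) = (c + 2)/(c - 2)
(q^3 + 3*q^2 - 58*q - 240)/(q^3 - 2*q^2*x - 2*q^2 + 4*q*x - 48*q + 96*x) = (-q - 5)/(-q + 2*x)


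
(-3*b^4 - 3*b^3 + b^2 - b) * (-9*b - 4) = 27*b^5 + 39*b^4 + 3*b^3 + 5*b^2 + 4*b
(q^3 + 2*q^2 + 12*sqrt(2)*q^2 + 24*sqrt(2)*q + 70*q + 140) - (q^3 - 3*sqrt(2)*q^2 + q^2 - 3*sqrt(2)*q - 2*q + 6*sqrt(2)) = q^2 + 15*sqrt(2)*q^2 + 27*sqrt(2)*q + 72*q - 6*sqrt(2) + 140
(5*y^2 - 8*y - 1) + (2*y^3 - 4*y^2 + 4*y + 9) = 2*y^3 + y^2 - 4*y + 8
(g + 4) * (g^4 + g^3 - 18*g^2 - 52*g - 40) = g^5 + 5*g^4 - 14*g^3 - 124*g^2 - 248*g - 160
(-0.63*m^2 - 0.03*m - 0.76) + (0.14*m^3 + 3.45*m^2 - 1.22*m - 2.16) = 0.14*m^3 + 2.82*m^2 - 1.25*m - 2.92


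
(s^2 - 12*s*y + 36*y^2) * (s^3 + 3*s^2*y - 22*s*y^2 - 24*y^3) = s^5 - 9*s^4*y - 22*s^3*y^2 + 348*s^2*y^3 - 504*s*y^4 - 864*y^5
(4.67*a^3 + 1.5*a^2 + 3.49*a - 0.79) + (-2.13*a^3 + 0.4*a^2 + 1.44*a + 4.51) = 2.54*a^3 + 1.9*a^2 + 4.93*a + 3.72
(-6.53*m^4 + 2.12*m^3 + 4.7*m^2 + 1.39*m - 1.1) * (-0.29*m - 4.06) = 1.8937*m^5 + 25.897*m^4 - 9.9702*m^3 - 19.4851*m^2 - 5.3244*m + 4.466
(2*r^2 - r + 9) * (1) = 2*r^2 - r + 9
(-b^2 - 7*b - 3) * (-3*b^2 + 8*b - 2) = 3*b^4 + 13*b^3 - 45*b^2 - 10*b + 6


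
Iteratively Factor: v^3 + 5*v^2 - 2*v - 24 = (v + 4)*(v^2 + v - 6) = (v - 2)*(v + 4)*(v + 3)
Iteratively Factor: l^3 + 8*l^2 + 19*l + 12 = (l + 3)*(l^2 + 5*l + 4) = (l + 3)*(l + 4)*(l + 1)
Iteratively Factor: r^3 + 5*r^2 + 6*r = (r + 3)*(r^2 + 2*r) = (r + 2)*(r + 3)*(r)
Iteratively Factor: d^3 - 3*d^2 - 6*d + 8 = (d - 1)*(d^2 - 2*d - 8) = (d - 4)*(d - 1)*(d + 2)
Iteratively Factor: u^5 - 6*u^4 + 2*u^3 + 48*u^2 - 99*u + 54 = (u - 3)*(u^4 - 3*u^3 - 7*u^2 + 27*u - 18) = (u - 3)*(u - 1)*(u^3 - 2*u^2 - 9*u + 18) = (u - 3)*(u - 2)*(u - 1)*(u^2 - 9) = (u - 3)^2*(u - 2)*(u - 1)*(u + 3)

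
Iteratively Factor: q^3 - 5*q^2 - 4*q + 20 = (q + 2)*(q^2 - 7*q + 10) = (q - 5)*(q + 2)*(q - 2)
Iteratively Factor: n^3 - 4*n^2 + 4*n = (n - 2)*(n^2 - 2*n) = n*(n - 2)*(n - 2)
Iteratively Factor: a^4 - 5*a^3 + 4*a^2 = (a)*(a^3 - 5*a^2 + 4*a) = a*(a - 1)*(a^2 - 4*a) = a*(a - 4)*(a - 1)*(a)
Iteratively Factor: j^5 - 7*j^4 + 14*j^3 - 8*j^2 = (j)*(j^4 - 7*j^3 + 14*j^2 - 8*j) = j^2*(j^3 - 7*j^2 + 14*j - 8) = j^2*(j - 1)*(j^2 - 6*j + 8) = j^2*(j - 4)*(j - 1)*(j - 2)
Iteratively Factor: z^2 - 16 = (z + 4)*(z - 4)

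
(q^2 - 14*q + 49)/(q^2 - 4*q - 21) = (q - 7)/(q + 3)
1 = 1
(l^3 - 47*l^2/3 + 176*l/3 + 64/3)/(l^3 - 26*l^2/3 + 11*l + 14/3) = (l^2 - 16*l + 64)/(l^2 - 9*l + 14)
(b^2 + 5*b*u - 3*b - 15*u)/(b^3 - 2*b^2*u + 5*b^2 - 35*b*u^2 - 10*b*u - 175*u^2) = (3 - b)/(-b^2 + 7*b*u - 5*b + 35*u)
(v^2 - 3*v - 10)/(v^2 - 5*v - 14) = (v - 5)/(v - 7)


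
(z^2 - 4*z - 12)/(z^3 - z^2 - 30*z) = (z + 2)/(z*(z + 5))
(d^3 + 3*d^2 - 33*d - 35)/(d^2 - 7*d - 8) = (d^2 + 2*d - 35)/(d - 8)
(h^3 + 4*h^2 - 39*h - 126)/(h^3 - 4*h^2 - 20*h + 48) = (h^2 + 10*h + 21)/(h^2 + 2*h - 8)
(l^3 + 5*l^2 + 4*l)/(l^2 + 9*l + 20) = l*(l + 1)/(l + 5)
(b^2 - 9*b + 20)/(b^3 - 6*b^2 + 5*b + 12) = (b - 5)/(b^2 - 2*b - 3)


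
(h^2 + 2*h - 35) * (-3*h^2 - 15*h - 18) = -3*h^4 - 21*h^3 + 57*h^2 + 489*h + 630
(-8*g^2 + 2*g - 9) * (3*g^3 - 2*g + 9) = -24*g^5 + 6*g^4 - 11*g^3 - 76*g^2 + 36*g - 81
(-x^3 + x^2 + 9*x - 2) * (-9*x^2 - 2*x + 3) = 9*x^5 - 7*x^4 - 86*x^3 + 3*x^2 + 31*x - 6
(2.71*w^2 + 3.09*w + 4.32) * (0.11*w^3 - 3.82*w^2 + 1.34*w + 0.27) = 0.2981*w^5 - 10.0123*w^4 - 7.6972*w^3 - 11.6301*w^2 + 6.6231*w + 1.1664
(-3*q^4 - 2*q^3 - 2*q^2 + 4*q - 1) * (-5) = 15*q^4 + 10*q^3 + 10*q^2 - 20*q + 5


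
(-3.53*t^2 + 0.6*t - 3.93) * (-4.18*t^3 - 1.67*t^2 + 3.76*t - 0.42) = 14.7554*t^5 + 3.3871*t^4 + 2.1526*t^3 + 10.3017*t^2 - 15.0288*t + 1.6506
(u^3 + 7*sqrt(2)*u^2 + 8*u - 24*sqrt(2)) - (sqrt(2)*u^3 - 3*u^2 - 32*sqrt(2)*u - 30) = -sqrt(2)*u^3 + u^3 + 3*u^2 + 7*sqrt(2)*u^2 + 8*u + 32*sqrt(2)*u - 24*sqrt(2) + 30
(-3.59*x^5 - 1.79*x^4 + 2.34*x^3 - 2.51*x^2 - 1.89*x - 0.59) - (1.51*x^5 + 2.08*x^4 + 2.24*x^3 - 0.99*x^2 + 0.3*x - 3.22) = -5.1*x^5 - 3.87*x^4 + 0.0999999999999996*x^3 - 1.52*x^2 - 2.19*x + 2.63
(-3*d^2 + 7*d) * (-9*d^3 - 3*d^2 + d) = 27*d^5 - 54*d^4 - 24*d^3 + 7*d^2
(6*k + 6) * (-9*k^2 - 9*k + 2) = -54*k^3 - 108*k^2 - 42*k + 12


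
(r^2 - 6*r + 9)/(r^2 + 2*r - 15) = (r - 3)/(r + 5)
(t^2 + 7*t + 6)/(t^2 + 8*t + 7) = (t + 6)/(t + 7)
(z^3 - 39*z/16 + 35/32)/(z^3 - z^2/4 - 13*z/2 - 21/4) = (8*z^2 - 14*z + 5)/(8*(z^2 - 2*z - 3))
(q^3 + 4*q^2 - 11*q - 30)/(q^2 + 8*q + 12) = (q^2 + 2*q - 15)/(q + 6)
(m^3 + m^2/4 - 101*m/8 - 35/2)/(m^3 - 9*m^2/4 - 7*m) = (m + 5/2)/m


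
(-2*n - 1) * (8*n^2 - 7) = -16*n^3 - 8*n^2 + 14*n + 7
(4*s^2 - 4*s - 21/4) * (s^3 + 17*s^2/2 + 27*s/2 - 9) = 4*s^5 + 30*s^4 + 59*s^3/4 - 1077*s^2/8 - 279*s/8 + 189/4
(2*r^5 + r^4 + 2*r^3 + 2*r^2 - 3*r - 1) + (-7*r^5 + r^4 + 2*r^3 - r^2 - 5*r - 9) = -5*r^5 + 2*r^4 + 4*r^3 + r^2 - 8*r - 10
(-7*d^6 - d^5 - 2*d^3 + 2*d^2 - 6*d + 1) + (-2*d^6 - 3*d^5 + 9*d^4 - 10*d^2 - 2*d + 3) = -9*d^6 - 4*d^5 + 9*d^4 - 2*d^3 - 8*d^2 - 8*d + 4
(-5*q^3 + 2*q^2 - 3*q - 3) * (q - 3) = -5*q^4 + 17*q^3 - 9*q^2 + 6*q + 9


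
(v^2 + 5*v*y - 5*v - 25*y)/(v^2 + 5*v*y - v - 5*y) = (v - 5)/(v - 1)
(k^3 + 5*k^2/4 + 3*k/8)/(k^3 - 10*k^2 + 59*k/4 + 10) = k*(4*k + 3)/(2*(2*k^2 - 21*k + 40))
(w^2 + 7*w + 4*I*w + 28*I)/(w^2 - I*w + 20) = (w + 7)/(w - 5*I)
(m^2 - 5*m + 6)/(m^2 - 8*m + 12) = (m - 3)/(m - 6)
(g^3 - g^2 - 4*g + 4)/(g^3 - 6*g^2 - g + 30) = (g^2 - 3*g + 2)/(g^2 - 8*g + 15)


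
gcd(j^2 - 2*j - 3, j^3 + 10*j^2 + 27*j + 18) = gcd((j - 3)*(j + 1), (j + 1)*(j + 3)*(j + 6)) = j + 1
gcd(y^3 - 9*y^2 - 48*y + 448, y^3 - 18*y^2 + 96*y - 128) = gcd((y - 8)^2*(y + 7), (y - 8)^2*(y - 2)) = y^2 - 16*y + 64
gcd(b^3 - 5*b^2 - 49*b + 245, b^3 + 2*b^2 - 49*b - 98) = b^2 - 49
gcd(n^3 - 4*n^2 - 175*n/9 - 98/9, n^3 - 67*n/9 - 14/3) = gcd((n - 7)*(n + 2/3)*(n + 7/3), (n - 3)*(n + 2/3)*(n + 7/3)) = n^2 + 3*n + 14/9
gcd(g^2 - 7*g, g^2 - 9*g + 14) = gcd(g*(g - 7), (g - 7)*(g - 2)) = g - 7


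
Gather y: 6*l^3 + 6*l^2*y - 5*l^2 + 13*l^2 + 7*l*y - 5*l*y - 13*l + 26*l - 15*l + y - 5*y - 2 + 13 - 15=6*l^3 + 8*l^2 - 2*l + y*(6*l^2 + 2*l - 4) - 4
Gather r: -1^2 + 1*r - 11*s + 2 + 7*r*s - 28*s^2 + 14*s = r*(7*s + 1) - 28*s^2 + 3*s + 1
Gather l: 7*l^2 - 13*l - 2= 7*l^2 - 13*l - 2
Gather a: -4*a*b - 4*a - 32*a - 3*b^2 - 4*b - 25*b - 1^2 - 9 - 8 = a*(-4*b - 36) - 3*b^2 - 29*b - 18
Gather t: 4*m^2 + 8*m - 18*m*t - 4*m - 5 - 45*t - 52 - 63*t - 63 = 4*m^2 + 4*m + t*(-18*m - 108) - 120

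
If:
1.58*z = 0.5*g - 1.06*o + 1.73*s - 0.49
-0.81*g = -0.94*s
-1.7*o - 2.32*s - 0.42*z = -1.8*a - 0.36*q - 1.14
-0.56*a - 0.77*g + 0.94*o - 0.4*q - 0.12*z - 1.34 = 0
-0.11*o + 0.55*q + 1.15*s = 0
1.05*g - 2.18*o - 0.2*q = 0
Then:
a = -3.08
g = -1.06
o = -0.67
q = 1.77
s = -0.91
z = -1.19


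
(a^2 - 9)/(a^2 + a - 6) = (a - 3)/(a - 2)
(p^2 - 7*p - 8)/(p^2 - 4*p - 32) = (p + 1)/(p + 4)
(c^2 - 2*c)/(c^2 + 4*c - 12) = c/(c + 6)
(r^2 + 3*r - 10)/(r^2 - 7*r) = (r^2 + 3*r - 10)/(r*(r - 7))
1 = 1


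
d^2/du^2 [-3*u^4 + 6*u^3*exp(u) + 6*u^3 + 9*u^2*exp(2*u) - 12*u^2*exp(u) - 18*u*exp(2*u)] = 6*u^3*exp(u) + 36*u^2*exp(2*u) + 24*u^2*exp(u) - 36*u^2 - 12*u*exp(u) + 36*u - 54*exp(2*u) - 24*exp(u)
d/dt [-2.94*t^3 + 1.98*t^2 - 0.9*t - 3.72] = -8.82*t^2 + 3.96*t - 0.9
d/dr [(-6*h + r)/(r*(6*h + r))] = (36*h^2 + 12*h*r - r^2)/(r^2*(36*h^2 + 12*h*r + r^2))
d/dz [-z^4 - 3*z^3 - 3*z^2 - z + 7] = -4*z^3 - 9*z^2 - 6*z - 1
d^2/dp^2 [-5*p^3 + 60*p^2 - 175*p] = 120 - 30*p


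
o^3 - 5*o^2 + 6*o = o*(o - 3)*(o - 2)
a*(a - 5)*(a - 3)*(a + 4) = a^4 - 4*a^3 - 17*a^2 + 60*a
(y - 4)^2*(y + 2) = y^3 - 6*y^2 + 32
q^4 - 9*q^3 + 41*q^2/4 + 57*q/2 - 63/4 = (q - 7)*(q - 3)*(q - 1/2)*(q + 3/2)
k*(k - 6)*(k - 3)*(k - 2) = k^4 - 11*k^3 + 36*k^2 - 36*k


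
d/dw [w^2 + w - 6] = 2*w + 1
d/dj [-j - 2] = -1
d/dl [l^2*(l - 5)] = l*(3*l - 10)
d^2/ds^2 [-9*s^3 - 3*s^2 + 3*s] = -54*s - 6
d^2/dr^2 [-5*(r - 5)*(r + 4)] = -10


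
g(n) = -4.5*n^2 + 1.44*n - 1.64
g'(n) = 1.44 - 9.0*n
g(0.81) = -3.43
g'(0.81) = -5.85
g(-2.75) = -39.63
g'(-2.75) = 26.19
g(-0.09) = -1.81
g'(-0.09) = 2.25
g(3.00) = -37.82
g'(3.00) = -25.56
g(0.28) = -1.59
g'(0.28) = -1.08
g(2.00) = -16.76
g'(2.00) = -16.56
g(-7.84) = -289.52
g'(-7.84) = 72.00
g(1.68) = -11.92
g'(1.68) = -13.68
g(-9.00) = -379.10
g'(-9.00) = 82.44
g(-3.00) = -46.46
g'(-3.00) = 28.44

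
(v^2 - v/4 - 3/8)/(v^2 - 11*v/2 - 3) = (v - 3/4)/(v - 6)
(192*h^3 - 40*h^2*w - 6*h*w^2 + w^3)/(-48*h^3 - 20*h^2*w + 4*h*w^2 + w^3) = (-8*h + w)/(2*h + w)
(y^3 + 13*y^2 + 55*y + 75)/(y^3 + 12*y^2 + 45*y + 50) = (y + 3)/(y + 2)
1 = 1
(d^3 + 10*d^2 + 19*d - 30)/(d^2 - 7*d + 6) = (d^2 + 11*d + 30)/(d - 6)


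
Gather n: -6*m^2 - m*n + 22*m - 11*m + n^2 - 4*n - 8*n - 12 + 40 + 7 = -6*m^2 + 11*m + n^2 + n*(-m - 12) + 35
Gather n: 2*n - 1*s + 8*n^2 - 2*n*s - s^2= 8*n^2 + n*(2 - 2*s) - s^2 - s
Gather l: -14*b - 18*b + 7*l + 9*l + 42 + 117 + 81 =-32*b + 16*l + 240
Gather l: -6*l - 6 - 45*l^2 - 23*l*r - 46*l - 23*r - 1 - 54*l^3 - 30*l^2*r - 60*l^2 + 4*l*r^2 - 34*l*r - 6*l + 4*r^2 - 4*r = -54*l^3 + l^2*(-30*r - 105) + l*(4*r^2 - 57*r - 58) + 4*r^2 - 27*r - 7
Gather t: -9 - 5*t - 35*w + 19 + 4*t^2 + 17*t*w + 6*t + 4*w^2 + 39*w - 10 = 4*t^2 + t*(17*w + 1) + 4*w^2 + 4*w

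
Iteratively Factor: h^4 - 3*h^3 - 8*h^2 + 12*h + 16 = (h + 1)*(h^3 - 4*h^2 - 4*h + 16) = (h - 2)*(h + 1)*(h^2 - 2*h - 8) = (h - 2)*(h + 1)*(h + 2)*(h - 4)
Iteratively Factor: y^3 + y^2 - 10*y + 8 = (y - 2)*(y^2 + 3*y - 4) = (y - 2)*(y - 1)*(y + 4)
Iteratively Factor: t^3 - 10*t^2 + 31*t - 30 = (t - 3)*(t^2 - 7*t + 10) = (t - 3)*(t - 2)*(t - 5)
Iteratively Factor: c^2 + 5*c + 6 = (c + 3)*(c + 2)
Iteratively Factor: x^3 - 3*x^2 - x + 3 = (x - 1)*(x^2 - 2*x - 3) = (x - 1)*(x + 1)*(x - 3)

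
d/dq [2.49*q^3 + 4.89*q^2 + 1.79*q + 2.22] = 7.47*q^2 + 9.78*q + 1.79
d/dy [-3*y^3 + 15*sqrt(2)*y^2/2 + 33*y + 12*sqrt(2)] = -9*y^2 + 15*sqrt(2)*y + 33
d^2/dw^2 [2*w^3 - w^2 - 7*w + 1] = 12*w - 2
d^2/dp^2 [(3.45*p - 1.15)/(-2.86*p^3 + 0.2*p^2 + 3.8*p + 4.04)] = (-169.31772*p^5 + 124.71888*p^4 - 85.7899999999999*p^3 - 553.06536*p^2 + 101.69496*p + 137.2824)/(23.393656*p^9 - 4.90776*p^8 - 92.90424*p^7 - 86.103152*p^6 + 137.30448*p^5 + 254.29152*p^4 + 66.744928*p^3 - 184.80576*p^2 - 186.06624*p - 65.939264)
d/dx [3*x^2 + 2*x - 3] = 6*x + 2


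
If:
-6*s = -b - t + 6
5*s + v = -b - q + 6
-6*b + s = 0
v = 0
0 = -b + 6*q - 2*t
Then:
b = 24/257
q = 798/257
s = 144/257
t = 2382/257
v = 0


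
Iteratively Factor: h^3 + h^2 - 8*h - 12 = (h - 3)*(h^2 + 4*h + 4) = (h - 3)*(h + 2)*(h + 2)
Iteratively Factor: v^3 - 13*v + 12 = (v - 3)*(v^2 + 3*v - 4) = (v - 3)*(v + 4)*(v - 1)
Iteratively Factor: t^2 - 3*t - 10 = (t - 5)*(t + 2)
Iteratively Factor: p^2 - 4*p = (p)*(p - 4)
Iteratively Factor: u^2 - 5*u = (u - 5)*(u)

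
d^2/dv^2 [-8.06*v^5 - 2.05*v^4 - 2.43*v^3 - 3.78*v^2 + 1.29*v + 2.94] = -161.2*v^3 - 24.6*v^2 - 14.58*v - 7.56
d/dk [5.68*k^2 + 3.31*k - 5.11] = 11.36*k + 3.31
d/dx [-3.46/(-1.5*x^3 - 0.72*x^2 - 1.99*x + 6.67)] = (-15.57*x^2 - 4.9824*x - 6.8854)/(1.5*x^3 + 0.72*x^2 + 1.99*x - 6.67)^2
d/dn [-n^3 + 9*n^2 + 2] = 3*n*(6 - n)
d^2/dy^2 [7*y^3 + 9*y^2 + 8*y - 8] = 42*y + 18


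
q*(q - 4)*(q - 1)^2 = q^4 - 6*q^3 + 9*q^2 - 4*q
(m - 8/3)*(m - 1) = m^2 - 11*m/3 + 8/3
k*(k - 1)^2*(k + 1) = k^4 - k^3 - k^2 + k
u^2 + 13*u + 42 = (u + 6)*(u + 7)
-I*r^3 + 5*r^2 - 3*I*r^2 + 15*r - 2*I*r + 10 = (r + 2)*(r + 5*I)*(-I*r - I)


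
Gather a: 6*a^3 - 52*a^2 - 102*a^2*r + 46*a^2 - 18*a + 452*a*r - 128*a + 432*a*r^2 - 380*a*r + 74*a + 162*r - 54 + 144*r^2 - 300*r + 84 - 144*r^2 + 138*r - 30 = 6*a^3 + a^2*(-102*r - 6) + a*(432*r^2 + 72*r - 72)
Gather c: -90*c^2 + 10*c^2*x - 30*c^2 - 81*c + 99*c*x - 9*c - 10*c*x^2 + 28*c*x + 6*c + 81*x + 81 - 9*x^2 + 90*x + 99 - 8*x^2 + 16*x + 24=c^2*(10*x - 120) + c*(-10*x^2 + 127*x - 84) - 17*x^2 + 187*x + 204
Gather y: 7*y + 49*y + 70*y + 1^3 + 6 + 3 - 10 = 126*y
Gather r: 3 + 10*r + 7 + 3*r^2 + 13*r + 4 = 3*r^2 + 23*r + 14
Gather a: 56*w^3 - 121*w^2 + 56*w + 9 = 56*w^3 - 121*w^2 + 56*w + 9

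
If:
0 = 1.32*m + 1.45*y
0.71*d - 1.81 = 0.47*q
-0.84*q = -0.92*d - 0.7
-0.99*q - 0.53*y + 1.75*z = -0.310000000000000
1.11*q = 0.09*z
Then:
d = 11.28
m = -563.37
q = 13.18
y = 512.86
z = 162.60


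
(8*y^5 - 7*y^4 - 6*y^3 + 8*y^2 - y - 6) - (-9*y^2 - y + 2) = 8*y^5 - 7*y^4 - 6*y^3 + 17*y^2 - 8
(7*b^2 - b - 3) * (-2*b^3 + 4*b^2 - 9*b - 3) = -14*b^5 + 30*b^4 - 61*b^3 - 24*b^2 + 30*b + 9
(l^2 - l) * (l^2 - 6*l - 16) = l^4 - 7*l^3 - 10*l^2 + 16*l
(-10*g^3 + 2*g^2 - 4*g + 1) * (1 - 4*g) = 40*g^4 - 18*g^3 + 18*g^2 - 8*g + 1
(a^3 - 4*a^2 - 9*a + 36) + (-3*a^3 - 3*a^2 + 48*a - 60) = -2*a^3 - 7*a^2 + 39*a - 24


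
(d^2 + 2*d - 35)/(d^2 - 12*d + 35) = (d + 7)/(d - 7)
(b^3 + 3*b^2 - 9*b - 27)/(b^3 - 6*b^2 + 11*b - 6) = (b^2 + 6*b + 9)/(b^2 - 3*b + 2)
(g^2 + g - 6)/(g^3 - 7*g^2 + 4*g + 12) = (g + 3)/(g^2 - 5*g - 6)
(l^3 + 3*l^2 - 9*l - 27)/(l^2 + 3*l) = l - 9/l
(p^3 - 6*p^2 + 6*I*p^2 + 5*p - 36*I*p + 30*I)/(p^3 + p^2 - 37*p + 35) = (p + 6*I)/(p + 7)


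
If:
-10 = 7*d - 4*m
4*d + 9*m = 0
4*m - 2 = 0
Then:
No Solution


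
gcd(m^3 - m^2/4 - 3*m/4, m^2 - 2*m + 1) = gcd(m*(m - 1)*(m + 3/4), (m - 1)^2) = m - 1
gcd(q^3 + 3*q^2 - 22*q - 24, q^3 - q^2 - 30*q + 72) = q^2 + 2*q - 24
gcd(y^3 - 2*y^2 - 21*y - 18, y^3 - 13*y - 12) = y^2 + 4*y + 3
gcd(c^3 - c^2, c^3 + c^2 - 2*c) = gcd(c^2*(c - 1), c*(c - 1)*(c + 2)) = c^2 - c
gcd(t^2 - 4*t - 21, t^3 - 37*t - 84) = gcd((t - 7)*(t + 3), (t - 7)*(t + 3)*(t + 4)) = t^2 - 4*t - 21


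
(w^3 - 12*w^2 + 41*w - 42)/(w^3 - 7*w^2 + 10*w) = (w^2 - 10*w + 21)/(w*(w - 5))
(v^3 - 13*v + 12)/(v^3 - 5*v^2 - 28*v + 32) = (v - 3)/(v - 8)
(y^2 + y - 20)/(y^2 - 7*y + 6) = (y^2 + y - 20)/(y^2 - 7*y + 6)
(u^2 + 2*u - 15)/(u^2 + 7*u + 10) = (u - 3)/(u + 2)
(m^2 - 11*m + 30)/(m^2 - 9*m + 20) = (m - 6)/(m - 4)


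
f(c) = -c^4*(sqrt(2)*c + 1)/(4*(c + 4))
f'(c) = -sqrt(2)*c^4/(4*(c + 4)) + c^4*(sqrt(2)*c + 1)/(4*(c + 4)^2) - c^3*(sqrt(2)*c + 1)/(c + 4) = c^3*(-sqrt(2)*c^2 - 5*sqrt(2)*c - 3*c/4 - 4)/(c^2 + 8*c + 16)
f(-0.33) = 0.00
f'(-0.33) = 0.00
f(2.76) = -10.52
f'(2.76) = -16.73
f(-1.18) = 0.11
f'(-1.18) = -0.67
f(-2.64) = 24.41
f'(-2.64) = -67.56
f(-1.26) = 0.18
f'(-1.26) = -0.96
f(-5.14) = -959.60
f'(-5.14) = 121.49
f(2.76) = -10.52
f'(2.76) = -16.73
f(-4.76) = -967.91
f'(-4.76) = -221.38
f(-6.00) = -1212.62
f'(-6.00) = 431.21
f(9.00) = -1732.09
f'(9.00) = -815.02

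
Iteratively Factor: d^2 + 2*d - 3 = (d + 3)*(d - 1)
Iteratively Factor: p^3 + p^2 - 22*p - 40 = (p + 2)*(p^2 - p - 20) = (p + 2)*(p + 4)*(p - 5)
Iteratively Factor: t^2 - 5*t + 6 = (t - 3)*(t - 2)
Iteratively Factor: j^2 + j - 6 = (j + 3)*(j - 2)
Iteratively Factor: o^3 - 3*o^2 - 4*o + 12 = (o - 2)*(o^2 - o - 6) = (o - 2)*(o + 2)*(o - 3)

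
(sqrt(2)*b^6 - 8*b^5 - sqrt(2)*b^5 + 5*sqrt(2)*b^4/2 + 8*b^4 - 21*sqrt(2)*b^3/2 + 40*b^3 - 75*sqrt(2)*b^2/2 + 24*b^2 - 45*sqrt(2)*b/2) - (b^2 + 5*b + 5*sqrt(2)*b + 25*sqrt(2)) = sqrt(2)*b^6 - 8*b^5 - sqrt(2)*b^5 + 5*sqrt(2)*b^4/2 + 8*b^4 - 21*sqrt(2)*b^3/2 + 40*b^3 - 75*sqrt(2)*b^2/2 + 23*b^2 - 55*sqrt(2)*b/2 - 5*b - 25*sqrt(2)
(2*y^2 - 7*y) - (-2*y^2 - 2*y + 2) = 4*y^2 - 5*y - 2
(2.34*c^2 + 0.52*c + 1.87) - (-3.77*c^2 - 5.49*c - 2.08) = 6.11*c^2 + 6.01*c + 3.95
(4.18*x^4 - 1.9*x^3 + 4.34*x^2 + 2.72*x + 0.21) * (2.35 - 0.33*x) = -1.3794*x^5 + 10.45*x^4 - 5.8972*x^3 + 9.3014*x^2 + 6.3227*x + 0.4935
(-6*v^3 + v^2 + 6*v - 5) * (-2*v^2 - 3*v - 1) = 12*v^5 + 16*v^4 - 9*v^3 - 9*v^2 + 9*v + 5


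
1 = 1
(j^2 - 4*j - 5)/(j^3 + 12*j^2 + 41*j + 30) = (j - 5)/(j^2 + 11*j + 30)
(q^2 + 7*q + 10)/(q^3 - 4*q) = (q + 5)/(q*(q - 2))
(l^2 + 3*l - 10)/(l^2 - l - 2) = (l + 5)/(l + 1)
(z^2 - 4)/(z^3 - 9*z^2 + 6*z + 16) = (z + 2)/(z^2 - 7*z - 8)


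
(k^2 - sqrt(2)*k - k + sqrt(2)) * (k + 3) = k^3 - sqrt(2)*k^2 + 2*k^2 - 3*k - 2*sqrt(2)*k + 3*sqrt(2)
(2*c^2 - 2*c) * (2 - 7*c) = -14*c^3 + 18*c^2 - 4*c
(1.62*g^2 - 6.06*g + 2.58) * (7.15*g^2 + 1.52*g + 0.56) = 11.583*g^4 - 40.8666*g^3 + 10.143*g^2 + 0.528*g + 1.4448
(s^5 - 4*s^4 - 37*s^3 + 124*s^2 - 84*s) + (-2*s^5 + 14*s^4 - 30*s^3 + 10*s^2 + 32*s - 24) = -s^5 + 10*s^4 - 67*s^3 + 134*s^2 - 52*s - 24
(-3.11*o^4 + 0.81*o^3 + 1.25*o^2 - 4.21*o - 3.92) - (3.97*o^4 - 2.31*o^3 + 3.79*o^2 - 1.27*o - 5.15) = -7.08*o^4 + 3.12*o^3 - 2.54*o^2 - 2.94*o + 1.23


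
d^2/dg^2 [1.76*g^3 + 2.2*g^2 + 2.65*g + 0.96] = 10.56*g + 4.4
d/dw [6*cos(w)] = -6*sin(w)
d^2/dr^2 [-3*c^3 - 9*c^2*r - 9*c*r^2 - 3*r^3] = -18*c - 18*r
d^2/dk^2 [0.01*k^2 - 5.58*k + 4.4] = 0.0200000000000000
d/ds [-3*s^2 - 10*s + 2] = -6*s - 10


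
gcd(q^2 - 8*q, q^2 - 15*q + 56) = q - 8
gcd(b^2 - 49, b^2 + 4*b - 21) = b + 7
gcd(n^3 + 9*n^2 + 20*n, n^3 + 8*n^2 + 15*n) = n^2 + 5*n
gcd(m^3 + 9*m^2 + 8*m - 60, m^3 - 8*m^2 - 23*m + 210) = m + 5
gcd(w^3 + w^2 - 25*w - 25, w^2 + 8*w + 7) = w + 1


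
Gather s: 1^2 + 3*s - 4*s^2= -4*s^2 + 3*s + 1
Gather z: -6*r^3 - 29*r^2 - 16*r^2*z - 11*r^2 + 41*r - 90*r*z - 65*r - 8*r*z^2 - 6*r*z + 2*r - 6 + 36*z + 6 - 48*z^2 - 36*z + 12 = -6*r^3 - 40*r^2 - 22*r + z^2*(-8*r - 48) + z*(-16*r^2 - 96*r) + 12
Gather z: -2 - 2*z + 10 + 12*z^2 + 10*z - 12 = 12*z^2 + 8*z - 4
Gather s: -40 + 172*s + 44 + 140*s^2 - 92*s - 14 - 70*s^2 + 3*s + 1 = 70*s^2 + 83*s - 9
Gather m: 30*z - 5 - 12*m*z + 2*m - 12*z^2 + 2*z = m*(2 - 12*z) - 12*z^2 + 32*z - 5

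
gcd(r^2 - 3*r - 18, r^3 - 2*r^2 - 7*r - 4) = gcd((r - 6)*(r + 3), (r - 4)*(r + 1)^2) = 1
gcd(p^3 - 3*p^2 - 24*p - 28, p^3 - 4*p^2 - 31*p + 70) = p - 7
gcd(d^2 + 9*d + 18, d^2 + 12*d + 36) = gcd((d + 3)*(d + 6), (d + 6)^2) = d + 6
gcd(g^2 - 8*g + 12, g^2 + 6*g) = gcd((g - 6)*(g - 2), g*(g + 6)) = 1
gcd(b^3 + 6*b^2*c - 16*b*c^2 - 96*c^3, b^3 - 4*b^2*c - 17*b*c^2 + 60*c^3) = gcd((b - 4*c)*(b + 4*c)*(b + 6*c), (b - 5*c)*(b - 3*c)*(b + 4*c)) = b + 4*c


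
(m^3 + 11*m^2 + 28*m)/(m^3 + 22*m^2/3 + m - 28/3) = 3*m*(m + 4)/(3*m^2 + m - 4)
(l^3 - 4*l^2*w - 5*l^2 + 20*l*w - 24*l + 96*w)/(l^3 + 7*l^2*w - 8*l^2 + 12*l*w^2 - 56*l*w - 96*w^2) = (l^2 - 4*l*w + 3*l - 12*w)/(l^2 + 7*l*w + 12*w^2)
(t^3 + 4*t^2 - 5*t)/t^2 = t + 4 - 5/t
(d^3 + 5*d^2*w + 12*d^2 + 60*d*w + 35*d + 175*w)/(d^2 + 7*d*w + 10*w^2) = (d^2 + 12*d + 35)/(d + 2*w)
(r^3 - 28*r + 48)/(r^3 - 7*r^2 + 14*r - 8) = (r + 6)/(r - 1)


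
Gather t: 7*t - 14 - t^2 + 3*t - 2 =-t^2 + 10*t - 16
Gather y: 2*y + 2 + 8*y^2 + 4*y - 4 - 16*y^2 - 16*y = -8*y^2 - 10*y - 2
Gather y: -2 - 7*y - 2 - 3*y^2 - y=-3*y^2 - 8*y - 4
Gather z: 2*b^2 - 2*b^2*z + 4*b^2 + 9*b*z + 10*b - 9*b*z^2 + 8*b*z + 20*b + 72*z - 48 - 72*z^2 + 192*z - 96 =6*b^2 + 30*b + z^2*(-9*b - 72) + z*(-2*b^2 + 17*b + 264) - 144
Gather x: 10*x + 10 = 10*x + 10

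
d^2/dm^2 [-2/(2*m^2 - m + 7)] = 4*(4*m^2 - 2*m - (4*m - 1)^2 + 14)/(2*m^2 - m + 7)^3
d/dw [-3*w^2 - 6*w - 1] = -6*w - 6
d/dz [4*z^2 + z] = 8*z + 1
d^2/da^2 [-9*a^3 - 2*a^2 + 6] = -54*a - 4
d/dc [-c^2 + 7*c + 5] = 7 - 2*c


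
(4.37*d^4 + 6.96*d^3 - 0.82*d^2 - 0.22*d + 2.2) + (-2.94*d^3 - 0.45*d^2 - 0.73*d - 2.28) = 4.37*d^4 + 4.02*d^3 - 1.27*d^2 - 0.95*d - 0.0799999999999996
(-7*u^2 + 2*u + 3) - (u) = -7*u^2 + u + 3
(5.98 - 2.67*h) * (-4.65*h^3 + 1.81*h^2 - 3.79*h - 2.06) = 12.4155*h^4 - 32.6397*h^3 + 20.9431*h^2 - 17.164*h - 12.3188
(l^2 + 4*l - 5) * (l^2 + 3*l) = l^4 + 7*l^3 + 7*l^2 - 15*l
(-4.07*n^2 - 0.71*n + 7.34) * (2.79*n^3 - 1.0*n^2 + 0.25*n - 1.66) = -11.3553*n^5 + 2.0891*n^4 + 20.1711*n^3 - 0.7613*n^2 + 3.0136*n - 12.1844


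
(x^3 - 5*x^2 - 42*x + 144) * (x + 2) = x^4 - 3*x^3 - 52*x^2 + 60*x + 288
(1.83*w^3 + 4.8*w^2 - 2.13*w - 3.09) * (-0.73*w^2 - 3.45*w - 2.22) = -1.3359*w^5 - 9.8175*w^4 - 19.0677*w^3 - 1.0518*w^2 + 15.3891*w + 6.8598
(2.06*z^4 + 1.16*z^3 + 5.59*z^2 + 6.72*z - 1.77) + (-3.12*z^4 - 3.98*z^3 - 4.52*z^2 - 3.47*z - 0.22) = -1.06*z^4 - 2.82*z^3 + 1.07*z^2 + 3.25*z - 1.99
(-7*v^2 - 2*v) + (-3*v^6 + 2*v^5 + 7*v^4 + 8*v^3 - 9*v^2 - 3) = -3*v^6 + 2*v^5 + 7*v^4 + 8*v^3 - 16*v^2 - 2*v - 3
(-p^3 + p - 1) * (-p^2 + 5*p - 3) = p^5 - 5*p^4 + 2*p^3 + 6*p^2 - 8*p + 3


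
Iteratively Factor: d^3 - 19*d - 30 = (d + 2)*(d^2 - 2*d - 15) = (d - 5)*(d + 2)*(d + 3)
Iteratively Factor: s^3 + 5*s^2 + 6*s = (s + 3)*(s^2 + 2*s) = s*(s + 3)*(s + 2)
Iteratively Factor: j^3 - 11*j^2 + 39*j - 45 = (j - 3)*(j^2 - 8*j + 15) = (j - 5)*(j - 3)*(j - 3)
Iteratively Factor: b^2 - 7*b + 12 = (b - 4)*(b - 3)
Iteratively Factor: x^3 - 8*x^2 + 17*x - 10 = (x - 2)*(x^2 - 6*x + 5) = (x - 5)*(x - 2)*(x - 1)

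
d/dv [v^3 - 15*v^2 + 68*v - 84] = 3*v^2 - 30*v + 68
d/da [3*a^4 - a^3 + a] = 12*a^3 - 3*a^2 + 1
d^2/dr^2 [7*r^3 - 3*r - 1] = 42*r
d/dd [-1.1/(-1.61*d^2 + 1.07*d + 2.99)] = (1.177 - 3.542*d)/(-1.61*d^2 + 1.07*d + 2.99)^2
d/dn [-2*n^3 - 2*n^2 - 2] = 2*n*(-3*n - 2)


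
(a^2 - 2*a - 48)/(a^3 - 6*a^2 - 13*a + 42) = (a^2 - 2*a - 48)/(a^3 - 6*a^2 - 13*a + 42)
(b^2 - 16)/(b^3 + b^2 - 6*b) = (b^2 - 16)/(b*(b^2 + b - 6))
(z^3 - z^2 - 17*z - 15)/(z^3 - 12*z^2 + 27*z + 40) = (z + 3)/(z - 8)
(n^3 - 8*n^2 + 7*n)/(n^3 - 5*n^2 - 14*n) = (n - 1)/(n + 2)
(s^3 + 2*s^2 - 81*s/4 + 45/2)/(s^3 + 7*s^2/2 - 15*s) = (s - 3/2)/s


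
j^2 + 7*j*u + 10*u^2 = (j + 2*u)*(j + 5*u)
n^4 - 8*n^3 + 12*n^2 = n^2*(n - 6)*(n - 2)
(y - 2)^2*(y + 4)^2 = y^4 + 4*y^3 - 12*y^2 - 32*y + 64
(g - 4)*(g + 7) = g^2 + 3*g - 28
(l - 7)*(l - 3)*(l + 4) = l^3 - 6*l^2 - 19*l + 84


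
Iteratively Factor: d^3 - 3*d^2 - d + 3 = (d + 1)*(d^2 - 4*d + 3) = (d - 1)*(d + 1)*(d - 3)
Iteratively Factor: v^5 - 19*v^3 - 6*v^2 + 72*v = (v)*(v^4 - 19*v^2 - 6*v + 72) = v*(v - 4)*(v^3 + 4*v^2 - 3*v - 18) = v*(v - 4)*(v - 2)*(v^2 + 6*v + 9) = v*(v - 4)*(v - 2)*(v + 3)*(v + 3)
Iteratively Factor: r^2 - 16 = (r - 4)*(r + 4)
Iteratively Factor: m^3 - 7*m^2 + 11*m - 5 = (m - 1)*(m^2 - 6*m + 5) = (m - 1)^2*(m - 5)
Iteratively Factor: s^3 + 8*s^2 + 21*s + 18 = (s + 2)*(s^2 + 6*s + 9) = (s + 2)*(s + 3)*(s + 3)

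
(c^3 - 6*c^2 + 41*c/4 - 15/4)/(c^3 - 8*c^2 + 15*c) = (c^2 - 3*c + 5/4)/(c*(c - 5))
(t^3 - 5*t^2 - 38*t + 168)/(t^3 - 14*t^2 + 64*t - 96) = (t^2 - t - 42)/(t^2 - 10*t + 24)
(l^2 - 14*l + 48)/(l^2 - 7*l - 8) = (l - 6)/(l + 1)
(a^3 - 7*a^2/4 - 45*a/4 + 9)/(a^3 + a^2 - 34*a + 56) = (4*a^2 + 9*a - 9)/(4*(a^2 + 5*a - 14))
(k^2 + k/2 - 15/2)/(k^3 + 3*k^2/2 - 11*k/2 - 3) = (2*k - 5)/(2*k^2 - 3*k - 2)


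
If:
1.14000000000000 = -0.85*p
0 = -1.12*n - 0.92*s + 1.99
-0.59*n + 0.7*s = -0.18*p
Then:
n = 0.88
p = -1.34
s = 1.09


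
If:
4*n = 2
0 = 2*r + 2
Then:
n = 1/2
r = -1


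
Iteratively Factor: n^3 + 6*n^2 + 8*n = (n + 2)*(n^2 + 4*n) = (n + 2)*(n + 4)*(n)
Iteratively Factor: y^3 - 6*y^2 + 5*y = (y - 5)*(y^2 - y) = (y - 5)*(y - 1)*(y)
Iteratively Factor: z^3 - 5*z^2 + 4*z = (z - 1)*(z^2 - 4*z) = z*(z - 1)*(z - 4)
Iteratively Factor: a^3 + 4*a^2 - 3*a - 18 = (a + 3)*(a^2 + a - 6) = (a - 2)*(a + 3)*(a + 3)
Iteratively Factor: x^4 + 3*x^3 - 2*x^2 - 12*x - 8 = (x + 2)*(x^3 + x^2 - 4*x - 4) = (x + 2)^2*(x^2 - x - 2) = (x - 2)*(x + 2)^2*(x + 1)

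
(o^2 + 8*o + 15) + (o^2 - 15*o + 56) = 2*o^2 - 7*o + 71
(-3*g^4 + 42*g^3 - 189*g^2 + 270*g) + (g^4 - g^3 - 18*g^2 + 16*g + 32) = -2*g^4 + 41*g^3 - 207*g^2 + 286*g + 32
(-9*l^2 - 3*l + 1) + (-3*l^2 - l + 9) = -12*l^2 - 4*l + 10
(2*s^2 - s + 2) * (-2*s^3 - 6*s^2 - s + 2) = -4*s^5 - 10*s^4 - 7*s^2 - 4*s + 4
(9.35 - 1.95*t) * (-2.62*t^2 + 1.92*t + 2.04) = 5.109*t^3 - 28.241*t^2 + 13.974*t + 19.074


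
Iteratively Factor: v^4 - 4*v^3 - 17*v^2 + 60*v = (v)*(v^3 - 4*v^2 - 17*v + 60) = v*(v - 3)*(v^2 - v - 20) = v*(v - 3)*(v + 4)*(v - 5)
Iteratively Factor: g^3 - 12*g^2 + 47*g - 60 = (g - 4)*(g^2 - 8*g + 15) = (g - 4)*(g - 3)*(g - 5)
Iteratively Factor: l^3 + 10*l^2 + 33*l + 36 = (l + 4)*(l^2 + 6*l + 9) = (l + 3)*(l + 4)*(l + 3)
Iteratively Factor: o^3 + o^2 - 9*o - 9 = (o + 3)*(o^2 - 2*o - 3) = (o - 3)*(o + 3)*(o + 1)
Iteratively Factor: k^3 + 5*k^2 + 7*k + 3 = (k + 1)*(k^2 + 4*k + 3) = (k + 1)^2*(k + 3)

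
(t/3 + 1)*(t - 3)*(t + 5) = t^3/3 + 5*t^2/3 - 3*t - 15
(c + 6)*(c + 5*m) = c^2 + 5*c*m + 6*c + 30*m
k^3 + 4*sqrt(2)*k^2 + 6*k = k*(k + sqrt(2))*(k + 3*sqrt(2))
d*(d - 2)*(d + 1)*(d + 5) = d^4 + 4*d^3 - 7*d^2 - 10*d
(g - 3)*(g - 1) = g^2 - 4*g + 3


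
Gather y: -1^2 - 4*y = -4*y - 1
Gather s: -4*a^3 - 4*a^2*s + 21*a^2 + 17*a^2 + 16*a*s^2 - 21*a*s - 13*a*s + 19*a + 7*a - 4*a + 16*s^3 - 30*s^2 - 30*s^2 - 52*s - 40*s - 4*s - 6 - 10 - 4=-4*a^3 + 38*a^2 + 22*a + 16*s^3 + s^2*(16*a - 60) + s*(-4*a^2 - 34*a - 96) - 20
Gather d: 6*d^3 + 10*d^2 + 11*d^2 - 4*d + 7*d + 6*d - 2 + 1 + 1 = 6*d^3 + 21*d^2 + 9*d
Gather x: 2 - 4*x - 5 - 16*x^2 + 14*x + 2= -16*x^2 + 10*x - 1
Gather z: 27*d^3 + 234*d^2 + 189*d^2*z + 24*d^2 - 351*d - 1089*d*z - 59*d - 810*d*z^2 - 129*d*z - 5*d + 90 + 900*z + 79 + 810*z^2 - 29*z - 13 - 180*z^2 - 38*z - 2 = 27*d^3 + 258*d^2 - 415*d + z^2*(630 - 810*d) + z*(189*d^2 - 1218*d + 833) + 154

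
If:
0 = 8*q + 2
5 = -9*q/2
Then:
No Solution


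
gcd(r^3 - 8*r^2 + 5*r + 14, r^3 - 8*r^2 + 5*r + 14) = r^3 - 8*r^2 + 5*r + 14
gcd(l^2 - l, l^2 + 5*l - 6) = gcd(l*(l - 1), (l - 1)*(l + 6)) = l - 1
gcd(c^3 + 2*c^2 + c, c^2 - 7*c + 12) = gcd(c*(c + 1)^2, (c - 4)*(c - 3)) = 1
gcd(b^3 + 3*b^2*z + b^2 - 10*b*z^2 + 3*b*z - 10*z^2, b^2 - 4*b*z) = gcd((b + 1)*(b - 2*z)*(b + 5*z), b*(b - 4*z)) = 1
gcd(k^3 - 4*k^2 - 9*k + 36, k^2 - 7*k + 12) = k^2 - 7*k + 12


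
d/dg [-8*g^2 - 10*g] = -16*g - 10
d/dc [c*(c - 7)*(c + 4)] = 3*c^2 - 6*c - 28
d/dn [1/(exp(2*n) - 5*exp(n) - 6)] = (5 - 2*exp(n))*exp(n)/(-exp(2*n) + 5*exp(n) + 6)^2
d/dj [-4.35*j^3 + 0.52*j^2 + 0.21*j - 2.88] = -13.05*j^2 + 1.04*j + 0.21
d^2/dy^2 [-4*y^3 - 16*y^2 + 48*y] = -24*y - 32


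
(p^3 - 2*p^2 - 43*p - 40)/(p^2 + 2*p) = (p^3 - 2*p^2 - 43*p - 40)/(p*(p + 2))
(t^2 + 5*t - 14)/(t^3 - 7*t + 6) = (t + 7)/(t^2 + 2*t - 3)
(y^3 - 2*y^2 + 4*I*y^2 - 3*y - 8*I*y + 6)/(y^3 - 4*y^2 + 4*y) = (y^2 + 4*I*y - 3)/(y*(y - 2))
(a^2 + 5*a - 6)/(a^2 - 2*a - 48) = (a - 1)/(a - 8)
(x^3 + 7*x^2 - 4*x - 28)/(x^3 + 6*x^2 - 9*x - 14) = (x + 2)/(x + 1)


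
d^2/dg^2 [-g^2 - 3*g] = -2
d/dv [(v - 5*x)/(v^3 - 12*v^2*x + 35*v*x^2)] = (-2*v + 7*x)/(v^2*(v^2 - 14*v*x + 49*x^2))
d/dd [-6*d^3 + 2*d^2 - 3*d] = -18*d^2 + 4*d - 3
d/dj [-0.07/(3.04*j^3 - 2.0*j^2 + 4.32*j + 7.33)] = (0.6384*j^2 - 0.28*j + 0.3024)/(3.04*j^3 - 2.0*j^2 + 4.32*j + 7.33)^2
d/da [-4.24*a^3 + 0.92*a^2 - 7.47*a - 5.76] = -12.72*a^2 + 1.84*a - 7.47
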